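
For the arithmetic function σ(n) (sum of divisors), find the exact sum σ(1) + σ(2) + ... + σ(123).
Σ_{n ≤ 123} σ(n) = 12460

Compute σ(n) for each 1 ≤ n ≤ 123: σ(1) = 1, σ(2) = 3, σ(3) = 4, σ(4) = 7, σ(5) = 6, σ(6) = 12, σ(7) = 8, σ(8) = 15, σ(9) = 13, σ(10) = 18, σ(11) = 12, σ(12) = 28, σ(13) = 14, σ(14) = 24, σ(15) = 24, σ(16) = 31, σ(17) = 18, σ(18) = 39, σ(19) = 20, σ(20) = 42, σ(21) = 32, σ(22) = 36, σ(23) = 24, σ(24) = 60, σ(25) = 31, σ(26) = 42, σ(27) = 40, σ(28) = 56, σ(29) = 30, σ(30) = 72, σ(31) = 32, σ(32) = 63, σ(33) = 48, σ(34) = 54, σ(35) = 48, σ(36) = 91, σ(37) = 38, σ(38) = 60, σ(39) = 56, σ(40) = 90, σ(41) = 42, σ(42) = 96, σ(43) = 44, σ(44) = 84, σ(45) = 78, σ(46) = 72, σ(47) = 48, σ(48) = 124, σ(49) = 57, σ(50) = 93, σ(51) = 72, σ(52) = 98, σ(53) = 54, σ(54) = 120, σ(55) = 72, σ(56) = 120, σ(57) = 80, σ(58) = 90, σ(59) = 60, σ(60) = 168, σ(61) = 62, σ(62) = 96, σ(63) = 104, σ(64) = 127, σ(65) = 84, σ(66) = 144, σ(67) = 68, σ(68) = 126, σ(69) = 96, σ(70) = 144, σ(71) = 72, σ(72) = 195, σ(73) = 74, σ(74) = 114, σ(75) = 124, σ(76) = 140, σ(77) = 96, σ(78) = 168, σ(79) = 80, σ(80) = 186, σ(81) = 121, σ(82) = 126, σ(83) = 84, σ(84) = 224, σ(85) = 108, σ(86) = 132, σ(87) = 120, σ(88) = 180, σ(89) = 90, σ(90) = 234, σ(91) = 112, σ(92) = 168, σ(93) = 128, σ(94) = 144, σ(95) = 120, σ(96) = 252, σ(97) = 98, σ(98) = 171, σ(99) = 156, σ(100) = 217, σ(101) = 102, σ(102) = 216, σ(103) = 104, σ(104) = 210, σ(105) = 192, σ(106) = 162, σ(107) = 108, σ(108) = 280, σ(109) = 110, σ(110) = 216, σ(111) = 152, σ(112) = 248, σ(113) = 114, σ(114) = 240, σ(115) = 144, σ(116) = 210, σ(117) = 182, σ(118) = 180, σ(119) = 144, σ(120) = 360, σ(121) = 133, σ(122) = 186, σ(123) = 168. Summing all 123 values: 12460. (Average order: Σ_{n ≤ x} σ(n) ~ (π²/12) x². For x = 123, (π²/12)·123² ≈ 12443.10.)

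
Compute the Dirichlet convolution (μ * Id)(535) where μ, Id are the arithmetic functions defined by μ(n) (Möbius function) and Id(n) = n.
(μ * Id)(535) = 424

Divisors of 535: [1, 5, 107, 535]. For each d | 535:
  d = 1: μ(1) · Id(535/1) = 1 · 535 = 535
  d = 5: μ(5) · Id(535/5) = -1 · 107 = -107
  d = 107: μ(107) · Id(535/107) = -1 · 5 = -5
  d = 535: μ(535) · Id(535/535) = 1 · 1 = 1
Summing: (μ * Id)(535) = 535 + -107 + -5 + 1 = 424.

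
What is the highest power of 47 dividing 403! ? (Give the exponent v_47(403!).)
v_47(403!) = 8

Legendre's formula: v_p(n!) = Σ_{k ≥ 1} ⌊n / p^k⌋. For p = 47, n = 403, the terms are:
  ⌊403/47^1⌋ = ⌊403/47⌋ = 8
(the next term ⌊403/47^2⌋ = 0, terminating the sum). Summing: v_47(403!) = 8 = 8.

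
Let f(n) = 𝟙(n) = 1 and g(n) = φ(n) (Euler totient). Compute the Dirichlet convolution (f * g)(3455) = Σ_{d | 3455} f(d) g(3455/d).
(𝟙 * φ)(3455) = 3455

Divisors of 3455: [1, 5, 691, 3455]. For each d | 3455:
  d = 1: 𝟙(1) · φ(3455/1) = 1 · 2760 = 2760
  d = 5: 𝟙(5) · φ(3455/5) = 1 · 690 = 690
  d = 691: 𝟙(691) · φ(3455/691) = 1 · 4 = 4
  d = 3455: 𝟙(3455) · φ(3455/3455) = 1 · 1 = 1
Summing: (𝟙 * φ)(3455) = 2760 + 690 + 4 + 1 = 3455.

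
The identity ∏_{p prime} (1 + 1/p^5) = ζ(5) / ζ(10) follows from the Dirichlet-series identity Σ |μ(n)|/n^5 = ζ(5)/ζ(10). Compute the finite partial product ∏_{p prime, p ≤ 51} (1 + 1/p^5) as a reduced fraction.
∏ = 77350420258916008694441522216355088445733760320747817275637792505856/74669957780522328018216335873020857442299719217280893302140029444835

The primes p ≤ 51 are [2, 3, 5, 7, 11, 13, 17, 19, 23, 29, 31, 37, 41, 43, 47]. For each, (1 + 1/p^5) = (p^5 + 1)/p^5. Multiplying these fractions over p ∈ [2, 3, 5, 7, 11, 13, 17, 19, 23, 29, 31, 37, 41, 43, 47] gives 77350420258916008694441522216355088445733760320747817275637792505856/74669957780522328018216335873020857442299719217280893302140029444835. (In the limit P → ∞ this tends to ζ(5)/ζ(10).)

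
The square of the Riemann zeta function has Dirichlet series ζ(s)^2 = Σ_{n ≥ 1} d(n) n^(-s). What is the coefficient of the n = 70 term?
d(70) = 8

ζ(s)^2 = (Σ 1/m^s)(Σ 1/k^s). The coefficient of 1/n^s in the product is the number of ordered pairs (m, k) with mk = n, which equals d(n). For n = 70, divisors are [1, 2, 5, 7, 10, 14, 35, 70], so d(70) = 8.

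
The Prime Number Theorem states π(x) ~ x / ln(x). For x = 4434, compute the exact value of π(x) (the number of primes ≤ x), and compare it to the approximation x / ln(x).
π(4434) = 602;  x/ln(x) ≈ 528.04;  relative error ≈ 12.29%.

Directly count primes up to 4434: π(4434) = 602. The PNT approximation gives 4434/ln(4434) ≈ 4434/8.39706 ≈ 528.04. Relative error (π(x) − x/ln(x)) / π(x) ≈ 12.29%; the approximation is known to undercount slightly (Li(x) is a better estimate).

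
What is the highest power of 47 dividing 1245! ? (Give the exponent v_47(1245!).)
v_47(1245!) = 26

Legendre's formula: v_p(n!) = Σ_{k ≥ 1} ⌊n / p^k⌋. For p = 47, n = 1245, the terms are:
  ⌊1245/47^1⌋ = ⌊1245/47⌋ = 26
(the next term ⌊1245/47^2⌋ = 0, terminating the sum). Summing: v_47(1245!) = 26 = 26.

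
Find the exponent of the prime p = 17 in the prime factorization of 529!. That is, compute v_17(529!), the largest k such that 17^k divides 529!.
v_17(529!) = 32

Legendre's formula: v_p(n!) = Σ_{k ≥ 1} ⌊n / p^k⌋. For p = 17, n = 529, the terms are:
  ⌊529/17^1⌋ = ⌊529/17⌋ = 31
  ⌊529/17^2⌋ = ⌊529/289⌋ = 1
(the next term ⌊529/17^3⌋ = 0, terminating the sum). Summing: v_17(529!) = 31 + 1 = 32.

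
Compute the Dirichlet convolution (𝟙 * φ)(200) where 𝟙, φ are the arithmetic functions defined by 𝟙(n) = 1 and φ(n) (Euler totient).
(𝟙 * φ)(200) = 200

Divisors of 200: [1, 2, 4, 5, 8, 10, 20, 25, 40, 50, 100, 200]. For each d | 200:
  d = 1: 𝟙(1) · φ(200/1) = 1 · 80 = 80
  d = 2: 𝟙(2) · φ(200/2) = 1 · 40 = 40
  d = 4: 𝟙(4) · φ(200/4) = 1 · 20 = 20
  d = 5: 𝟙(5) · φ(200/5) = 1 · 16 = 16
  d = 8: 𝟙(8) · φ(200/8) = 1 · 20 = 20
  d = 10: 𝟙(10) · φ(200/10) = 1 · 8 = 8
  d = 20: 𝟙(20) · φ(200/20) = 1 · 4 = 4
  d = 25: 𝟙(25) · φ(200/25) = 1 · 4 = 4
  d = 40: 𝟙(40) · φ(200/40) = 1 · 4 = 4
  d = 50: 𝟙(50) · φ(200/50) = 1 · 2 = 2
  d = 100: 𝟙(100) · φ(200/100) = 1 · 1 = 1
  d = 200: 𝟙(200) · φ(200/200) = 1 · 1 = 1
Summing: (𝟙 * φ)(200) = 80 + 40 + 20 + 16 + 20 + 8 + 4 + 4 + 4 + 2 + 1 + 1 = 200.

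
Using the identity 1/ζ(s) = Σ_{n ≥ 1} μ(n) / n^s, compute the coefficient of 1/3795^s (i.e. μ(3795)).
μ(3795) = 1

Factor n = 3795 = 3 · 5 · 11 · 23. μ(n) = 0 if any exponent ≥ 2 (not squarefree); otherwise μ(n) = (−1)^{ω(n)} where ω(n) is the number of distinct prime factors. Applying: μ(3795) = 1.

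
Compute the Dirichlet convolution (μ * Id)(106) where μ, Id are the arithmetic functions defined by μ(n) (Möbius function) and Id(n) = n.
(μ * Id)(106) = 52

Divisors of 106: [1, 2, 53, 106]. For each d | 106:
  d = 1: μ(1) · Id(106/1) = 1 · 106 = 106
  d = 2: μ(2) · Id(106/2) = -1 · 53 = -53
  d = 53: μ(53) · Id(106/53) = -1 · 2 = -2
  d = 106: μ(106) · Id(106/106) = 1 · 1 = 1
Summing: (μ * Id)(106) = 106 + -53 + -2 + 1 = 52.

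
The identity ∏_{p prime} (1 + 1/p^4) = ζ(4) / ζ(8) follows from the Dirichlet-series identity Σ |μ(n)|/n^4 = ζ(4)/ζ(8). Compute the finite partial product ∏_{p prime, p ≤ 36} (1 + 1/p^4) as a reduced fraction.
∏ = 377183486665353545574471751056805902016576/349915921480385530721123181536044923530625

The primes p ≤ 36 are [2, 3, 5, 7, 11, 13, 17, 19, 23, 29, 31]. For each, (1 + 1/p^4) = (p^4 + 1)/p^4. Multiplying these fractions over p ∈ [2, 3, 5, 7, 11, 13, 17, 19, 23, 29, 31] gives 377183486665353545574471751056805902016576/349915921480385530721123181536044923530625. (In the limit P → ∞ this tends to ζ(4)/ζ(8).)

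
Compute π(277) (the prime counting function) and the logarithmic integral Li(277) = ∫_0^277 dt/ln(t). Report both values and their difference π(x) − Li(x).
π(277) = 59;  Li(277) ≈ 64.27;  π(x) − Li(x) ≈ -5.27.

Direct count of primes ≤ 277 gives π(277) = 59. Numerical evaluation of the logarithmic integral gives Li(277) ≈ 64.27. The difference π(x) − Li(x) ≈ -5.27 is typically negative for small/moderate x (Li(x) overestimates), though Littlewood's theorem shows this sign changes infinitely often.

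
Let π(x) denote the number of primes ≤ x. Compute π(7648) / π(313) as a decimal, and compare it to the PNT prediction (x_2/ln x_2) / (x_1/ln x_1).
π(7648)/π(313) = 970/65 ≈ 14.9231;  PNT prediction ≈ 15.7015.

π(313) = 65 and π(7648) = 970, so π(7648)/π(313) ≈ 14.9231. The PNT-predicted ratio is (7648/ln(7648)) / (313/ln(313)) ≈ 15.7015. The two agree to within a few percent, as expected.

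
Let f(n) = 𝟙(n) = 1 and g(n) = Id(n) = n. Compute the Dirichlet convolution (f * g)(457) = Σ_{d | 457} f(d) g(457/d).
(𝟙 * Id)(457) = 458

Divisors of 457: [1, 457]. For each d | 457:
  d = 1: 𝟙(1) · Id(457/1) = 1 · 457 = 457
  d = 457: 𝟙(457) · Id(457/457) = 1 · 1 = 1
Summing: (𝟙 * Id)(457) = 457 + 1 = 458.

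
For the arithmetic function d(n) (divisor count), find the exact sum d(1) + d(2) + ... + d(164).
Σ_{n ≤ 164} d(n) = 864

Compute d(n) for each 1 ≤ n ≤ 164: d(1) = 1, d(2) = 2, d(3) = 2, d(4) = 3, d(5) = 2, d(6) = 4, d(7) = 2, d(8) = 4, d(9) = 3, d(10) = 4, d(11) = 2, d(12) = 6, d(13) = 2, d(14) = 4, d(15) = 4, d(16) = 5, d(17) = 2, d(18) = 6, d(19) = 2, d(20) = 6, d(21) = 4, d(22) = 4, d(23) = 2, d(24) = 8, d(25) = 3, d(26) = 4, d(27) = 4, d(28) = 6, d(29) = 2, d(30) = 8, d(31) = 2, d(32) = 6, d(33) = 4, d(34) = 4, d(35) = 4, d(36) = 9, d(37) = 2, d(38) = 4, d(39) = 4, d(40) = 8, d(41) = 2, d(42) = 8, d(43) = 2, d(44) = 6, d(45) = 6, d(46) = 4, d(47) = 2, d(48) = 10, d(49) = 3, d(50) = 6, d(51) = 4, d(52) = 6, d(53) = 2, d(54) = 8, d(55) = 4, d(56) = 8, d(57) = 4, d(58) = 4, d(59) = 2, d(60) = 12, d(61) = 2, d(62) = 4, d(63) = 6, d(64) = 7, d(65) = 4, d(66) = 8, d(67) = 2, d(68) = 6, d(69) = 4, d(70) = 8, d(71) = 2, d(72) = 12, d(73) = 2, d(74) = 4, d(75) = 6, d(76) = 6, d(77) = 4, d(78) = 8, d(79) = 2, d(80) = 10, d(81) = 5, d(82) = 4, d(83) = 2, d(84) = 12, d(85) = 4, d(86) = 4, d(87) = 4, d(88) = 8, d(89) = 2, d(90) = 12, d(91) = 4, d(92) = 6, d(93) = 4, d(94) = 4, d(95) = 4, d(96) = 12, d(97) = 2, d(98) = 6, d(99) = 6, d(100) = 9, d(101) = 2, d(102) = 8, d(103) = 2, d(104) = 8, d(105) = 8, d(106) = 4, d(107) = 2, d(108) = 12, d(109) = 2, d(110) = 8, d(111) = 4, d(112) = 10, d(113) = 2, d(114) = 8, d(115) = 4, d(116) = 6, d(117) = 6, d(118) = 4, d(119) = 4, d(120) = 16, d(121) = 3, d(122) = 4, d(123) = 4, d(124) = 6, d(125) = 4, d(126) = 12, d(127) = 2, d(128) = 8, d(129) = 4, d(130) = 8, d(131) = 2, d(132) = 12, d(133) = 4, d(134) = 4, d(135) = 8, d(136) = 8, d(137) = 2, d(138) = 8, d(139) = 2, d(140) = 12, d(141) = 4, d(142) = 4, d(143) = 4, d(144) = 15, d(145) = 4, d(146) = 4, d(147) = 6, d(148) = 6, d(149) = 2, d(150) = 12, d(151) = 2, d(152) = 8, d(153) = 6, d(154) = 8, d(155) = 4, d(156) = 12, d(157) = 2, d(158) = 4, d(159) = 4, d(160) = 12, d(161) = 4, d(162) = 10, d(163) = 2, d(164) = 6. Summing all 164 values: 864. (Dirichlet's divisor formula: Σ_{n ≤ x} d(n) = x ln(x) + (2γ − 1) x + O(√x). For x = 164, the asymptotic estimate is ≈ 861.70.)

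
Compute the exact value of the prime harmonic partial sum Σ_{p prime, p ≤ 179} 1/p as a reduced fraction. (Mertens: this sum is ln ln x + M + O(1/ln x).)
Σ 1/p = 57342808417705079663327936281722405984299104369358607649920332497341973/29819592777931214269172453467810429868925511217482600306406141434158090

π(179) = 41, so the primes ≤ 179 are [2, 3, 5, 7, 11, 13, 17, 19, 23, 29, 31, 37, 41, 43, 47, 53, 59, 61, 67, 71, 73, 79, 83, 89, 97, 101, 103, 107, 109, 113, 127, 131, 137, 139, 149, 151, 157, 163, 167, 173, 179]. Summing 1/p over these primes: 57342808417705079663327936281722405984299104369358607649920332497341973/29819592777931214269172453467810429868925511217482600306406141434158090 ≈ 1.9230. Mertens estimate ln ln(179) + 0.2615 ≈ 1.9077.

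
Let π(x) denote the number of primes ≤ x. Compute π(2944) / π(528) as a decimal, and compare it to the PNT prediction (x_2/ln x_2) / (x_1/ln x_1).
π(2944)/π(528) = 424/99 ≈ 4.2828;  PNT prediction ≈ 4.3762.

π(528) = 99 and π(2944) = 424, so π(2944)/π(528) ≈ 4.2828. The PNT-predicted ratio is (2944/ln(2944)) / (528/ln(528)) ≈ 4.3762. The two agree to within a few percent, as expected.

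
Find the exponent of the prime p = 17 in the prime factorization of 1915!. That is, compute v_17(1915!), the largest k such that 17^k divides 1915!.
v_17(1915!) = 118

Legendre's formula: v_p(n!) = Σ_{k ≥ 1} ⌊n / p^k⌋. For p = 17, n = 1915, the terms are:
  ⌊1915/17^1⌋ = ⌊1915/17⌋ = 112
  ⌊1915/17^2⌋ = ⌊1915/289⌋ = 6
(the next term ⌊1915/17^3⌋ = 0, terminating the sum). Summing: v_17(1915!) = 112 + 6 = 118.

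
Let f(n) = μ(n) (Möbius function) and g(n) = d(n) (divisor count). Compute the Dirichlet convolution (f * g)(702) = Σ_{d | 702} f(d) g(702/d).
(μ * d)(702) = 1

Divisors of 702: [1, 2, 3, 6, 9, 13, 18, 26, 27, 39, 54, 78, 117, 234, 351, 702]. For each d | 702:
  d = 1: μ(1) · d(702/1) = 1 · 16 = 16
  d = 2: μ(2) · d(702/2) = -1 · 8 = -8
  d = 3: μ(3) · d(702/3) = -1 · 12 = -12
  d = 6: μ(6) · d(702/6) = 1 · 6 = 6
  d = 9: μ(9) · d(702/9) = 0 · 8 = 0
  d = 13: μ(13) · d(702/13) = -1 · 8 = -8
  d = 18: μ(18) · d(702/18) = 0 · 4 = 0
  d = 26: μ(26) · d(702/26) = 1 · 4 = 4
  d = 27: μ(27) · d(702/27) = 0 · 4 = 0
  d = 39: μ(39) · d(702/39) = 1 · 6 = 6
  d = 54: μ(54) · d(702/54) = 0 · 2 = 0
  d = 78: μ(78) · d(702/78) = -1 · 3 = -3
  d = 117: μ(117) · d(702/117) = 0 · 4 = 0
  d = 234: μ(234) · d(702/234) = 0 · 2 = 0
  d = 351: μ(351) · d(702/351) = 0 · 2 = 0
  d = 702: μ(702) · d(702/702) = 0 · 1 = 0
Summing: (μ * d)(702) = 16 + -8 + -12 + 6 + 0 + -8 + 0 + 4 + 0 + 6 + 0 + -3 + 0 + 0 + 0 + 0 = 1.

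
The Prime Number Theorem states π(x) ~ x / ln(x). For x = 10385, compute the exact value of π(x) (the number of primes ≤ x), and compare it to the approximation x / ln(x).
π(10385) = 1272;  x/ln(x) ≈ 1122.93;  relative error ≈ 11.72%.

Directly count primes up to 10385: π(10385) = 1272. The PNT approximation gives 10385/ln(10385) ≈ 10385/9.24812 ≈ 1122.93. Relative error (π(x) − x/ln(x)) / π(x) ≈ 11.72%; the approximation is known to undercount slightly (Li(x) is a better estimate).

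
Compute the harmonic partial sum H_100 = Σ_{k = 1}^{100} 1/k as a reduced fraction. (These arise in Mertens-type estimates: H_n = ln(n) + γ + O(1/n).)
H_100 = 14466636279520351160221518043104131447711/2788815009188499086581352357412492142272

Direct summation: H_100 = 1 + 1/2 + ... + 1/100. The least common denominator is lcm(1, ..., 100) = 69720375229712477164533808935312303556800; over this denominator the numerator is 69720375229712477164533808935312303556800 + 34860187614856238582266904467656151778400 + 23240125076570825721511269645104101185600 + 17430093807428119291133452233828075889200 + 13944075045942495432906761787062460711360 + 11620062538285412860755634822552050592800 + 9960053604244639594933401276473186222400 + 8715046903714059645566726116914037944600 + 7746708358856941907170423215034700395200 + 6972037522971247716453380893531230355680 + 6338215929973861560412164448664754868800 + 5810031269142706430377817411276025296400 + 5363105786900959781887216071947100273600 + 4980026802122319797466700638236593111200 + 4648025015314165144302253929020820237120 + 4357523451857029822783363058457018972300 + 4101198542924263362619635819724253150400 + 3873354179428470953585211607517350197600 + 3669493433142761956028095207121700187200 + 3486018761485623858226690446765615177840 + 3320017868081546531644467092157728740800 + 3169107964986930780206082224332377434400 + 3031320662161412050631904736317926241600 + 2905015634571353215188908705638012648200 + 2788815009188499086581352357412492142272 + 2681552893450479890943608035973550136800 + 2582236119618980635723474405011566798400 + 2490013401061159898733350319118296555600 + 2404150869990085419466683066734907019200 + 2324012507657082572151126964510410118560 + 2249044362248789585952703514042332372800 + 2178761725928514911391681529228509486150 + 2112738643324620520137388149554918289600 + 2050599271462131681309817909862126575200 + 1992010720848927918986680255294637244480 + 1936677089714235476792605803758675098800 + 1884334465667904788230643484738170366400 + 1834746716571380978014047603560850093600 + 1787701928966986593962405357315700091200 + 1743009380742811929113345223382807588920 + 1700496956822255540598385583788104964800 + 1660008934040773265822233546078864370400 + 1621404075109592492198460672914239617600 + 1584553982493465390103041112166188717200 + 1549341671771388381434084643006940079040 + 1515660331080706025315952368158963120800 + 1483412238930052705628378913517283054400 + 1452507817285676607594454352819006324100 + 1422864800606377084990485896639026603200 + 1394407504594249543290676178706246071136 + 1367066180974754454206545273241417716800 + 1340776446725239945471804017986775068400 + 1315478777919103342727052998779477425600 + 1291118059809490317861737202505783399200 + 1267643185994772312082432889732950973760 + 1245006700530579949366675159559148277800 + 1223164477714253985342698402373900062400 + 1202075434995042709733341533367453509600 + 1181701275079872494314132354835801755200 + 1162006253828541286075563482255205059280 + 1142956970978893068271046048119873828800 + 1124522181124394792976351757021166186400 + 1106672622693848843881489030719242913600 + 1089380862964257455695840764614254743075 + 1072621157380191956377443214389420054720 + 1056369321662310260068694074777459144800 + 1040602615368842942754235954258392590400 + 1025299635731065840654908954931063287600 + 1010440220720470683543968245439308747200 + 996005360424463959493340127647318622240 + 981977115911443340345546604722708500800 + 968338544857117738396302901879337549400 + 955073633283732563897723410072771281600 + 942167232833952394115321742369085183200 + 929605003062833028860450785804164047424 + 917373358285690489007023801780425046800 + 905459418567694508630309206952107838400 + 893850964483493296981202678657850045600 + 882536395312816166639668467535598779200 + 871504690371405964556672611691403794460 + 860745373206326878574491468337188932800 + 850248478411127770299192791894052482400 + 840004520839909363428118179943521729600 + 830004467020386632911116773039432185200 + 820239708584852672523927163944850630080 + 810702037554796246099230336457119808800 + 801383623330028473155561022244969006400 + 792276991246732695051520556083094358600 + 783375002581039069264424819497891051200 + 774670835885694190717042321503470039520 + 766157969557279968841030867421014324800 + 757830165540353012657976184079481560400 + 749681454082929861984234504680777457600 + 741706119465026352814189456758641527200 + 733898686628552391205619041424340037440 + 726253908642838303797227176409503162050 + 718766754945489455304472257065075294400 + 711432400303188542495242948319513301600 + 704246214441540173379129383184972763200 + 697203752297124771645338089353123035568 = 361665906988008779005537951077603286192775, so H_100 = 361665906988008779005537951077603286192775/69720375229712477164533808935312303556800; reducing by gcd(361665906988008779005537951077603286192775, 69720375229712477164533808935312303556800) = 25 gives 14466636279520351160221518043104131447711/2788815009188499086581352357412492142272 ≈ 5.18738. (The PNT-adjacent estimate ln(100) + γ ≈ 5.18239 matches within O(1/n).)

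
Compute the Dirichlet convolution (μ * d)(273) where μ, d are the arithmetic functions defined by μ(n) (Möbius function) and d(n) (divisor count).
(μ * d)(273) = 1

Divisors of 273: [1, 3, 7, 13, 21, 39, 91, 273]. For each d | 273:
  d = 1: μ(1) · d(273/1) = 1 · 8 = 8
  d = 3: μ(3) · d(273/3) = -1 · 4 = -4
  d = 7: μ(7) · d(273/7) = -1 · 4 = -4
  d = 13: μ(13) · d(273/13) = -1 · 4 = -4
  d = 21: μ(21) · d(273/21) = 1 · 2 = 2
  d = 39: μ(39) · d(273/39) = 1 · 2 = 2
  d = 91: μ(91) · d(273/91) = 1 · 2 = 2
  d = 273: μ(273) · d(273/273) = -1 · 1 = -1
Summing: (μ * d)(273) = 8 + -4 + -4 + -4 + 2 + 2 + 2 + -1 = 1.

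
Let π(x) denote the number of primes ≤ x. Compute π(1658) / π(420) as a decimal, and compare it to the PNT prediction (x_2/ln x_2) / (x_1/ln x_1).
π(1658)/π(420) = 260/81 ≈ 3.2099;  PNT prediction ≈ 3.2164.

π(420) = 81 and π(1658) = 260, so π(1658)/π(420) ≈ 3.2099. The PNT-predicted ratio is (1658/ln(1658)) / (420/ln(420)) ≈ 3.2164. The two agree to within a few percent, as expected.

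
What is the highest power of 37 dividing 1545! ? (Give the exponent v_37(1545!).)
v_37(1545!) = 42

Legendre's formula: v_p(n!) = Σ_{k ≥ 1} ⌊n / p^k⌋. For p = 37, n = 1545, the terms are:
  ⌊1545/37^1⌋ = ⌊1545/37⌋ = 41
  ⌊1545/37^2⌋ = ⌊1545/1369⌋ = 1
(the next term ⌊1545/37^3⌋ = 0, terminating the sum). Summing: v_37(1545!) = 41 + 1 = 42.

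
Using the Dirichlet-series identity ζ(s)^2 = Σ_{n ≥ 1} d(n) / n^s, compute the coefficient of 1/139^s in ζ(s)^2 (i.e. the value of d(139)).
d(139) = 2

ζ(s)^2 = (Σ 1/m^s)(Σ 1/k^s). The coefficient of 1/n^s in the product is the number of ordered pairs (m, k) with mk = n, which equals d(n). For n = 139, divisors are [1, 139], so d(139) = 2.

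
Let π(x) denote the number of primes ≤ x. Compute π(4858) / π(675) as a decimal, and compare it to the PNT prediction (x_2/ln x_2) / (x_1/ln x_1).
π(4858)/π(675) = 650/122 ≈ 5.3279;  PNT prediction ≈ 5.5236.

π(675) = 122 and π(4858) = 650, so π(4858)/π(675) ≈ 5.3279. The PNT-predicted ratio is (4858/ln(4858)) / (675/ln(675)) ≈ 5.5236. The two agree to within a few percent, as expected.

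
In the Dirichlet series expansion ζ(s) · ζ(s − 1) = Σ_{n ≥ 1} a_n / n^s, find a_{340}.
σ(340) = 756

In the product (Σ m^0/m^s)(Σ k / k^s) = Σ (Σ_{d | n} d) / n^s, the coefficient of 1/n^s is σ(n) = Σ_{d | n} d. For n = 340, divisors are [1, 2, 4, 5, 10, 17, 20, 34, 68, 85, 170, 340]; summing: σ(340) = 756.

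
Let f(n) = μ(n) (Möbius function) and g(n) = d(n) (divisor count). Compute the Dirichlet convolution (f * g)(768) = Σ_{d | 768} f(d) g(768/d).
(μ * d)(768) = 1

Divisors of 768: [1, 2, 3, 4, 6, 8, 12, 16, 24, 32, 48, 64, 96, 128, 192, 256, 384, 768]. For each d | 768:
  d = 1: μ(1) · d(768/1) = 1 · 18 = 18
  d = 2: μ(2) · d(768/2) = -1 · 16 = -16
  d = 3: μ(3) · d(768/3) = -1 · 9 = -9
  d = 4: μ(4) · d(768/4) = 0 · 14 = 0
  d = 6: μ(6) · d(768/6) = 1 · 8 = 8
  d = 8: μ(8) · d(768/8) = 0 · 12 = 0
  d = 12: μ(12) · d(768/12) = 0 · 7 = 0
  d = 16: μ(16) · d(768/16) = 0 · 10 = 0
  d = 24: μ(24) · d(768/24) = 0 · 6 = 0
  d = 32: μ(32) · d(768/32) = 0 · 8 = 0
  d = 48: μ(48) · d(768/48) = 0 · 5 = 0
  d = 64: μ(64) · d(768/64) = 0 · 6 = 0
  d = 96: μ(96) · d(768/96) = 0 · 4 = 0
  d = 128: μ(128) · d(768/128) = 0 · 4 = 0
  d = 192: μ(192) · d(768/192) = 0 · 3 = 0
  d = 256: μ(256) · d(768/256) = 0 · 2 = 0
  d = 384: μ(384) · d(768/384) = 0 · 2 = 0
  d = 768: μ(768) · d(768/768) = 0 · 1 = 0
Summing: (μ * d)(768) = 18 + -16 + -9 + 0 + 8 + 0 + 0 + 0 + 0 + 0 + 0 + 0 + 0 + 0 + 0 + 0 + 0 + 0 = 1.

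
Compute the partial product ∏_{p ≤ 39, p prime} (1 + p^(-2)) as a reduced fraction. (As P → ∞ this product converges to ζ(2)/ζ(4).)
∏ = 270008184968000000/178631837133343209

The primes p ≤ 39 are [2, 3, 5, 7, 11, 13, 17, 19, 23, 29, 31, 37]. For each, (1 + 1/p^2) = (p^2 + 1)/p^2. Multiplying these fractions over p ∈ [2, 3, 5, 7, 11, 13, 17, 19, 23, 29, 31, 37] gives 270008184968000000/178631837133343209. (In the limit P → ∞ this tends to ζ(2)/ζ(4).)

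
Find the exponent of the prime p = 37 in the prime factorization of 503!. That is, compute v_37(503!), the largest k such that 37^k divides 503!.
v_37(503!) = 13

Legendre's formula: v_p(n!) = Σ_{k ≥ 1} ⌊n / p^k⌋. For p = 37, n = 503, the terms are:
  ⌊503/37^1⌋ = ⌊503/37⌋ = 13
(the next term ⌊503/37^2⌋ = 0, terminating the sum). Summing: v_37(503!) = 13 = 13.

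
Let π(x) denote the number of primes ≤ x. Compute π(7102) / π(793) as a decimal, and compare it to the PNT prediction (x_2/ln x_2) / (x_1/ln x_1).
π(7102)/π(793) = 909/138 ≈ 6.5870;  PNT prediction ≈ 6.7419.

π(793) = 138 and π(7102) = 909, so π(7102)/π(793) ≈ 6.5870. The PNT-predicted ratio is (7102/ln(7102)) / (793/ln(793)) ≈ 6.7419. The two agree to within a few percent, as expected.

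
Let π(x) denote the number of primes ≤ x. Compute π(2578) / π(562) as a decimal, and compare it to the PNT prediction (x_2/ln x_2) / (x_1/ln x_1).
π(2578)/π(562) = 375/102 ≈ 3.6765;  PNT prediction ≈ 3.6976.

π(562) = 102 and π(2578) = 375, so π(2578)/π(562) ≈ 3.6765. The PNT-predicted ratio is (2578/ln(2578)) / (562/ln(562)) ≈ 3.6976. The two agree to within a few percent, as expected.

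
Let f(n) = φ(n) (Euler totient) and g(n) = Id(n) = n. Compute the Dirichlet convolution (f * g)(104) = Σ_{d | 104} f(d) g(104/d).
(φ * Id)(104) = 500

Divisors of 104: [1, 2, 4, 8, 13, 26, 52, 104]. For each d | 104:
  d = 1: φ(1) · Id(104/1) = 1 · 104 = 104
  d = 2: φ(2) · Id(104/2) = 1 · 52 = 52
  d = 4: φ(4) · Id(104/4) = 2 · 26 = 52
  d = 8: φ(8) · Id(104/8) = 4 · 13 = 52
  d = 13: φ(13) · Id(104/13) = 12 · 8 = 96
  d = 26: φ(26) · Id(104/26) = 12 · 4 = 48
  d = 52: φ(52) · Id(104/52) = 24 · 2 = 48
  d = 104: φ(104) · Id(104/104) = 48 · 1 = 48
Summing: (φ * Id)(104) = 104 + 52 + 52 + 52 + 96 + 48 + 48 + 48 = 500.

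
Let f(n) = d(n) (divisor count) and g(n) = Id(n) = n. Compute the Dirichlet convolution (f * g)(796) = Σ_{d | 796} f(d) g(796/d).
(d * Id)(796) = 2211

Divisors of 796: [1, 2, 4, 199, 398, 796]. For each d | 796:
  d = 1: d(1) · Id(796/1) = 1 · 796 = 796
  d = 2: d(2) · Id(796/2) = 2 · 398 = 796
  d = 4: d(4) · Id(796/4) = 3 · 199 = 597
  d = 199: d(199) · Id(796/199) = 2 · 4 = 8
  d = 398: d(398) · Id(796/398) = 4 · 2 = 8
  d = 796: d(796) · Id(796/796) = 6 · 1 = 6
Summing: (d * Id)(796) = 796 + 796 + 597 + 8 + 8 + 6 = 2211.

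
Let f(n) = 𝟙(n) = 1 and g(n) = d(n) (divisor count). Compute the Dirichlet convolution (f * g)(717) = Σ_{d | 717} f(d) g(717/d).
(𝟙 * d)(717) = 9

Divisors of 717: [1, 3, 239, 717]. For each d | 717:
  d = 1: 𝟙(1) · d(717/1) = 1 · 4 = 4
  d = 3: 𝟙(3) · d(717/3) = 1 · 2 = 2
  d = 239: 𝟙(239) · d(717/239) = 1 · 2 = 2
  d = 717: 𝟙(717) · d(717/717) = 1 · 1 = 1
Summing: (𝟙 * d)(717) = 4 + 2 + 2 + 1 = 9.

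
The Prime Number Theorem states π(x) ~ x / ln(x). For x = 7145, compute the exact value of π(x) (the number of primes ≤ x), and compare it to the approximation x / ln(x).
π(7145) = 914;  x/ln(x) ≈ 805.15;  relative error ≈ 11.91%.

Directly count primes up to 7145: π(7145) = 914. The PNT approximation gives 7145/ln(7145) ≈ 7145/8.87417 ≈ 805.15. Relative error (π(x) − x/ln(x)) / π(x) ≈ 11.91%; the approximation is known to undercount slightly (Li(x) is a better estimate).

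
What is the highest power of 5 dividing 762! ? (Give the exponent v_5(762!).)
v_5(762!) = 189

Legendre's formula: v_p(n!) = Σ_{k ≥ 1} ⌊n / p^k⌋. For p = 5, n = 762, the terms are:
  ⌊762/5^1⌋ = ⌊762/5⌋ = 152
  ⌊762/5^2⌋ = ⌊762/25⌋ = 30
  ⌊762/5^3⌋ = ⌊762/125⌋ = 6
  ⌊762/5^4⌋ = ⌊762/625⌋ = 1
(the next term ⌊762/5^5⌋ = 0, terminating the sum). Summing: v_5(762!) = 152 + 30 + 6 + 1 = 189.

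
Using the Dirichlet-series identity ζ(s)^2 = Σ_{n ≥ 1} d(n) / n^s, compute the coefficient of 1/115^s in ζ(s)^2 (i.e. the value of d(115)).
d(115) = 4

ζ(s)^2 = (Σ 1/m^s)(Σ 1/k^s). The coefficient of 1/n^s in the product is the number of ordered pairs (m, k) with mk = n, which equals d(n). For n = 115, divisors are [1, 5, 23, 115], so d(115) = 4.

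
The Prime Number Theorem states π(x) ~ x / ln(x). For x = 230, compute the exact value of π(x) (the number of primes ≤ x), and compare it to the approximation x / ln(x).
π(230) = 50;  x/ln(x) ≈ 42.29;  relative error ≈ 15.41%.

Directly count primes up to 230: π(230) = 50. The PNT approximation gives 230/ln(230) ≈ 230/5.43808 ≈ 42.29. Relative error (π(x) − x/ln(x)) / π(x) ≈ 15.41%; the approximation is known to undercount slightly (Li(x) is a better estimate).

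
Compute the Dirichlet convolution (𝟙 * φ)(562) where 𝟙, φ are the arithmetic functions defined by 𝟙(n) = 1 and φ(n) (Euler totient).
(𝟙 * φ)(562) = 562

Divisors of 562: [1, 2, 281, 562]. For each d | 562:
  d = 1: 𝟙(1) · φ(562/1) = 1 · 280 = 280
  d = 2: 𝟙(2) · φ(562/2) = 1 · 280 = 280
  d = 281: 𝟙(281) · φ(562/281) = 1 · 1 = 1
  d = 562: 𝟙(562) · φ(562/562) = 1 · 1 = 1
Summing: (𝟙 * φ)(562) = 280 + 280 + 1 + 1 = 562.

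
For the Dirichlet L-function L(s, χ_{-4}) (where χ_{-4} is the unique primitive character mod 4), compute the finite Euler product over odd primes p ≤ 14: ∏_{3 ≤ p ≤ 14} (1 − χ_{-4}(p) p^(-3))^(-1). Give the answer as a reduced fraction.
∏ = 17910767875/18484721664

The odd primes p ≤ 14 are [3, 5, 7, 11, 13]. For each, χ(p) = 1 if p ≡ 1 mod 4, χ(p) = −1 if p ≡ 3 mod 4. Taking (1 − χ(p)/p^3)^(-1) = p^3/(p^3 − χ(p)): (1 − (-1)/3^3)^(-1) · (1 − (1)/5^3)^(-1) · (1 − (-1)/7^3)^(-1) · (1 − (-1)/11^3)^(-1) · (1 − (1)/13^3)^(-1) = 17910767875/18484721664.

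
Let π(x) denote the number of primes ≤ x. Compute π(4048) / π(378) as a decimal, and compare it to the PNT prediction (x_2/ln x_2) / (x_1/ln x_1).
π(4048)/π(378) = 557/74 ≈ 7.5270;  PNT prediction ≈ 7.6519.

π(378) = 74 and π(4048) = 557, so π(4048)/π(378) ≈ 7.5270. The PNT-predicted ratio is (4048/ln(4048)) / (378/ln(378)) ≈ 7.6519. The two agree to within a few percent, as expected.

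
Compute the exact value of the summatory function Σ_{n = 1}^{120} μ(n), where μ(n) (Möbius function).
Σ_{n ≤ 120} μ(n) = -3

Compute μ(n) for each 1 ≤ n ≤ 120: μ(1) = 1, μ(2) = -1, μ(3) = -1, μ(4) = 0, μ(5) = -1, μ(6) = 1, μ(7) = -1, μ(8) = 0, μ(9) = 0, μ(10) = 1, μ(11) = -1, μ(12) = 0, μ(13) = -1, μ(14) = 1, μ(15) = 1, μ(16) = 0, μ(17) = -1, μ(18) = 0, μ(19) = -1, μ(20) = 0, μ(21) = 1, μ(22) = 1, μ(23) = -1, μ(24) = 0, μ(25) = 0, μ(26) = 1, μ(27) = 0, μ(28) = 0, μ(29) = -1, μ(30) = -1, μ(31) = -1, μ(32) = 0, μ(33) = 1, μ(34) = 1, μ(35) = 1, μ(36) = 0, μ(37) = -1, μ(38) = 1, μ(39) = 1, μ(40) = 0, μ(41) = -1, μ(42) = -1, μ(43) = -1, μ(44) = 0, μ(45) = 0, μ(46) = 1, μ(47) = -1, μ(48) = 0, μ(49) = 0, μ(50) = 0, μ(51) = 1, μ(52) = 0, μ(53) = -1, μ(54) = 0, μ(55) = 1, μ(56) = 0, μ(57) = 1, μ(58) = 1, μ(59) = -1, μ(60) = 0, μ(61) = -1, μ(62) = 1, μ(63) = 0, μ(64) = 0, μ(65) = 1, μ(66) = -1, μ(67) = -1, μ(68) = 0, μ(69) = 1, μ(70) = -1, μ(71) = -1, μ(72) = 0, μ(73) = -1, μ(74) = 1, μ(75) = 0, μ(76) = 0, μ(77) = 1, μ(78) = -1, μ(79) = -1, μ(80) = 0, μ(81) = 0, μ(82) = 1, μ(83) = -1, μ(84) = 0, μ(85) = 1, μ(86) = 1, μ(87) = 1, μ(88) = 0, μ(89) = -1, μ(90) = 0, μ(91) = 1, μ(92) = 0, μ(93) = 1, μ(94) = 1, μ(95) = 1, μ(96) = 0, μ(97) = -1, μ(98) = 0, μ(99) = 0, μ(100) = 0, μ(101) = -1, μ(102) = -1, μ(103) = -1, μ(104) = 0, μ(105) = -1, μ(106) = 1, μ(107) = -1, μ(108) = 0, μ(109) = -1, μ(110) = -1, μ(111) = 1, μ(112) = 0, μ(113) = -1, μ(114) = -1, μ(115) = 1, μ(116) = 0, μ(117) = 0, μ(118) = 1, μ(119) = 1, μ(120) = 0. Summing all 120 values: -3. (Mertens function M(x) = Σ_{n ≤ x} μ(n); on average M(x) should be small (PNT ⟺ M(x) = o(x)).)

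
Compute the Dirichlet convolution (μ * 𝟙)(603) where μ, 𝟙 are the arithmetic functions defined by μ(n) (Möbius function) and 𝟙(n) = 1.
(μ * 𝟙)(603) = 0

Divisors of 603: [1, 3, 9, 67, 201, 603]. For each d | 603:
  d = 1: μ(1) · 𝟙(603/1) = 1 · 1 = 1
  d = 3: μ(3) · 𝟙(603/3) = -1 · 1 = -1
  d = 9: μ(9) · 𝟙(603/9) = 0 · 1 = 0
  d = 67: μ(67) · 𝟙(603/67) = -1 · 1 = -1
  d = 201: μ(201) · 𝟙(603/201) = 1 · 1 = 1
  d = 603: μ(603) · 𝟙(603/603) = 0 · 1 = 0
Summing: (μ * 𝟙)(603) = 1 + -1 + 0 + -1 + 1 + 0 = 0.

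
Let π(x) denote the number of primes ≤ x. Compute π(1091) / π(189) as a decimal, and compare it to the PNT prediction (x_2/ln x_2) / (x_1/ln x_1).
π(1091)/π(189) = 182/42 ≈ 4.3333;  PNT prediction ≈ 4.3257.

π(189) = 42 and π(1091) = 182, so π(1091)/π(189) ≈ 4.3333. The PNT-predicted ratio is (1091/ln(1091)) / (189/ln(189)) ≈ 4.3257. The two agree to within a few percent, as expected.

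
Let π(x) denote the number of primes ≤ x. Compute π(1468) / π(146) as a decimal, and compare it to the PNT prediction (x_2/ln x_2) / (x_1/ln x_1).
π(1468)/π(146) = 232/34 ≈ 6.8235;  PNT prediction ≈ 6.8721.

π(146) = 34 and π(1468) = 232, so π(1468)/π(146) ≈ 6.8235. The PNT-predicted ratio is (1468/ln(1468)) / (146/ln(146)) ≈ 6.8721. The two agree to within a few percent, as expected.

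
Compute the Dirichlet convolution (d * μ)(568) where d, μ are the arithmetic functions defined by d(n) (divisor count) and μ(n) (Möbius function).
(d * μ)(568) = 1

Divisors of 568: [1, 2, 4, 8, 71, 142, 284, 568]. For each d | 568:
  d = 1: d(1) · μ(568/1) = 1 · 0 = 0
  d = 2: d(2) · μ(568/2) = 2 · 0 = 0
  d = 4: d(4) · μ(568/4) = 3 · 1 = 3
  d = 8: d(8) · μ(568/8) = 4 · -1 = -4
  d = 71: d(71) · μ(568/71) = 2 · 0 = 0
  d = 142: d(142) · μ(568/142) = 4 · 0 = 0
  d = 284: d(284) · μ(568/284) = 6 · -1 = -6
  d = 568: d(568) · μ(568/568) = 8 · 1 = 8
Summing: (d * μ)(568) = 0 + 0 + 3 + -4 + 0 + 0 + -6 + 8 = 1.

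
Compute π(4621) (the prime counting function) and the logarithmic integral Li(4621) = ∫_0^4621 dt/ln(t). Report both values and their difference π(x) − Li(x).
π(4621) = 624;  Li(4621) ≈ 639.58;  π(x) − Li(x) ≈ -15.58.

Direct count of primes ≤ 4621 gives π(4621) = 624. Numerical evaluation of the logarithmic integral gives Li(4621) ≈ 639.58. The difference π(x) − Li(x) ≈ -15.58 is typically negative for small/moderate x (Li(x) overestimates), though Littlewood's theorem shows this sign changes infinitely often.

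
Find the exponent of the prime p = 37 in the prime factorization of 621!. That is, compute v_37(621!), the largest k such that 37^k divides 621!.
v_37(621!) = 16

Legendre's formula: v_p(n!) = Σ_{k ≥ 1} ⌊n / p^k⌋. For p = 37, n = 621, the terms are:
  ⌊621/37^1⌋ = ⌊621/37⌋ = 16
(the next term ⌊621/37^2⌋ = 0, terminating the sum). Summing: v_37(621!) = 16 = 16.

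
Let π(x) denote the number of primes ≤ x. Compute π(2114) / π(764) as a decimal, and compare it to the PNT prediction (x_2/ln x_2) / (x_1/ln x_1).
π(2114)/π(764) = 319/135 ≈ 2.3630;  PNT prediction ≈ 2.3992.

π(764) = 135 and π(2114) = 319, so π(2114)/π(764) ≈ 2.3630. The PNT-predicted ratio is (2114/ln(2114)) / (764/ln(764)) ≈ 2.3992. The two agree to within a few percent, as expected.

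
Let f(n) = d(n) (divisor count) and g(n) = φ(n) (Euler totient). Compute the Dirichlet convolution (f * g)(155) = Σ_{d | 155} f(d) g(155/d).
(d * φ)(155) = 192

Divisors of 155: [1, 5, 31, 155]. For each d | 155:
  d = 1: d(1) · φ(155/1) = 1 · 120 = 120
  d = 5: d(5) · φ(155/5) = 2 · 30 = 60
  d = 31: d(31) · φ(155/31) = 2 · 4 = 8
  d = 155: d(155) · φ(155/155) = 4 · 1 = 4
Summing: (d * φ)(155) = 120 + 60 + 8 + 4 = 192.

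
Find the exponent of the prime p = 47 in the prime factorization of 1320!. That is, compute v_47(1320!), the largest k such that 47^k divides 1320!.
v_47(1320!) = 28

Legendre's formula: v_p(n!) = Σ_{k ≥ 1} ⌊n / p^k⌋. For p = 47, n = 1320, the terms are:
  ⌊1320/47^1⌋ = ⌊1320/47⌋ = 28
(the next term ⌊1320/47^2⌋ = 0, terminating the sum). Summing: v_47(1320!) = 28 = 28.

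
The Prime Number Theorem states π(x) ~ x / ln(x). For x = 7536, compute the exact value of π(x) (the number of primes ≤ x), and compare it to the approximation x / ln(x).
π(7536) = 954;  x/ln(x) ≈ 844.14;  relative error ≈ 11.52%.

Directly count primes up to 7536: π(7536) = 954. The PNT approximation gives 7536/ln(7536) ≈ 7536/8.92745 ≈ 844.14. Relative error (π(x) − x/ln(x)) / π(x) ≈ 11.52%; the approximation is known to undercount slightly (Li(x) is a better estimate).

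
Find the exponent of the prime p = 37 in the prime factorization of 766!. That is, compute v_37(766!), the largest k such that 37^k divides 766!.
v_37(766!) = 20

Legendre's formula: v_p(n!) = Σ_{k ≥ 1} ⌊n / p^k⌋. For p = 37, n = 766, the terms are:
  ⌊766/37^1⌋ = ⌊766/37⌋ = 20
(the next term ⌊766/37^2⌋ = 0, terminating the sum). Summing: v_37(766!) = 20 = 20.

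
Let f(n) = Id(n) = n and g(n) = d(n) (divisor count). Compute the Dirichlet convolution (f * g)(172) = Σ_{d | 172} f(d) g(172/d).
(Id * d)(172) = 495

Divisors of 172: [1, 2, 4, 43, 86, 172]. For each d | 172:
  d = 1: Id(1) · d(172/1) = 1 · 6 = 6
  d = 2: Id(2) · d(172/2) = 2 · 4 = 8
  d = 4: Id(4) · d(172/4) = 4 · 2 = 8
  d = 43: Id(43) · d(172/43) = 43 · 3 = 129
  d = 86: Id(86) · d(172/86) = 86 · 2 = 172
  d = 172: Id(172) · d(172/172) = 172 · 1 = 172
Summing: (Id * d)(172) = 6 + 8 + 8 + 129 + 172 + 172 = 495.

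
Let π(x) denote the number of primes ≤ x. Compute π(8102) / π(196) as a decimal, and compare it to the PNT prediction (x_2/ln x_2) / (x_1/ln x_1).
π(8102)/π(196) = 1019/44 ≈ 23.1591;  PNT prediction ≈ 24.2426.

π(196) = 44 and π(8102) = 1019, so π(8102)/π(196) ≈ 23.1591. The PNT-predicted ratio is (8102/ln(8102)) / (196/ln(196)) ≈ 24.2426. The two agree to within a few percent, as expected.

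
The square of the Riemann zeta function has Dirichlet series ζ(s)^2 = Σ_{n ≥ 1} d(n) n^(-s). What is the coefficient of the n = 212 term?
d(212) = 6

ζ(s)^2 = (Σ 1/m^s)(Σ 1/k^s). The coefficient of 1/n^s in the product is the number of ordered pairs (m, k) with mk = n, which equals d(n). For n = 212, divisors are [1, 2, 4, 53, 106, 212], so d(212) = 6.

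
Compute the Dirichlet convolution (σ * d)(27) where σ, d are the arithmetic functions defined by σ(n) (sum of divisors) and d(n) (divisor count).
(σ * d)(27) = 82

Divisors of 27: [1, 3, 9, 27]. For each d | 27:
  d = 1: σ(1) · d(27/1) = 1 · 4 = 4
  d = 3: σ(3) · d(27/3) = 4 · 3 = 12
  d = 9: σ(9) · d(27/9) = 13 · 2 = 26
  d = 27: σ(27) · d(27/27) = 40 · 1 = 40
Summing: (σ * d)(27) = 4 + 12 + 26 + 40 = 82.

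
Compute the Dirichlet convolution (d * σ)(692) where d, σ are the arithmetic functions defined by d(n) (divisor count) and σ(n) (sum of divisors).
(d * σ)(692) = 2816

Divisors of 692: [1, 2, 4, 173, 346, 692]. For each d | 692:
  d = 1: d(1) · σ(692/1) = 1 · 1218 = 1218
  d = 2: d(2) · σ(692/2) = 2 · 522 = 1044
  d = 4: d(4) · σ(692/4) = 3 · 174 = 522
  d = 173: d(173) · σ(692/173) = 2 · 7 = 14
  d = 346: d(346) · σ(692/346) = 4 · 3 = 12
  d = 692: d(692) · σ(692/692) = 6 · 1 = 6
Summing: (d * σ)(692) = 1218 + 1044 + 522 + 14 + 12 + 6 = 2816.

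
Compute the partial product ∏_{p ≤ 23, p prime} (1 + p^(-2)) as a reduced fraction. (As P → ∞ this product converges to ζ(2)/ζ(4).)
∏ = 3394003400000/2252055594789

The primes p ≤ 23 are [2, 3, 5, 7, 11, 13, 17, 19, 23]. For each, (1 + 1/p^2) = (p^2 + 1)/p^2. Multiplying these fractions over p ∈ [2, 3, 5, 7, 11, 13, 17, 19, 23] gives 3394003400000/2252055594789. (In the limit P → ∞ this tends to ζ(2)/ζ(4).)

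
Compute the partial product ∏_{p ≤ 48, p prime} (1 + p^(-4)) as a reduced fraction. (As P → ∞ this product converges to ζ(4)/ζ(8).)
∏ = 47811026860845170938198805915402199301066734558460286583378224128/44354583229145063659978971326989541656878007876738536067589135625

The primes p ≤ 48 are [2, 3, 5, 7, 11, 13, 17, 19, 23, 29, 31, 37, 41, 43, 47]. For each, (1 + 1/p^4) = (p^4 + 1)/p^4. Multiplying these fractions over p ∈ [2, 3, 5, 7, 11, 13, 17, 19, 23, 29, 31, 37, 41, 43, 47] gives 47811026860845170938198805915402199301066734558460286583378224128/44354583229145063659978971326989541656878007876738536067589135625. (In the limit P → ∞ this tends to ζ(4)/ζ(8).)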